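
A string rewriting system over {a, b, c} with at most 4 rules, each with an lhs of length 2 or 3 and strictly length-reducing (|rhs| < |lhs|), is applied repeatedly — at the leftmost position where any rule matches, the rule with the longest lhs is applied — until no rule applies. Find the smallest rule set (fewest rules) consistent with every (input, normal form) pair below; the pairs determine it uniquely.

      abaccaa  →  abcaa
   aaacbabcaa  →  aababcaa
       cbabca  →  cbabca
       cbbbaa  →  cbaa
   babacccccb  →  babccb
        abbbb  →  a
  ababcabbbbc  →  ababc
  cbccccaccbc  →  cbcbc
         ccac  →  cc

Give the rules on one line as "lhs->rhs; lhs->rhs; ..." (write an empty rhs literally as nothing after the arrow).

ac->; bb->; ccc->c

  | abaccaa => abcaa
  | aaacbabcaa => aababcaa
  | cbabca
  | cbbbaa => cbaa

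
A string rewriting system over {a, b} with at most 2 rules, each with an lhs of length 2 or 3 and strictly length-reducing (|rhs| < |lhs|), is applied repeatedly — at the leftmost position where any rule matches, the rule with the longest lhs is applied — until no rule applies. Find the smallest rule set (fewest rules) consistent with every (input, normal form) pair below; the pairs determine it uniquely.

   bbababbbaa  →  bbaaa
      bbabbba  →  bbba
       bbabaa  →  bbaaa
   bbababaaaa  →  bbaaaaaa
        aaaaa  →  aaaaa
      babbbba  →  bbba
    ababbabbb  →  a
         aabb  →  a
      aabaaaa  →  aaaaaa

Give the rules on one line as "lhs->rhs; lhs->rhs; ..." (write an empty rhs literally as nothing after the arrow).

  | bbababbbaa => bbaabbbaa => bbabaa => bbaaa
  | bbabbba => bbba
  | bbabaa => bbaaa
  | bbababaaaa => bbaabaaaa => bbaaaaaa

ab->a; abb->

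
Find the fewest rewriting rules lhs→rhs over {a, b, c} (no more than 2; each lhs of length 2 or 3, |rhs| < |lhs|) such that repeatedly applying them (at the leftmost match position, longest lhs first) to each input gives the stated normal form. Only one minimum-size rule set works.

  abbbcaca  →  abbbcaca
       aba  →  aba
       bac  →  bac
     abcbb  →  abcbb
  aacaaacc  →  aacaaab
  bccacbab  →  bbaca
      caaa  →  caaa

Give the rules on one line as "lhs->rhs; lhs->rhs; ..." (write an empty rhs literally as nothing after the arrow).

bab->a; cc->b

  | abbbcaca
  | aba
  | bac
  | abcbb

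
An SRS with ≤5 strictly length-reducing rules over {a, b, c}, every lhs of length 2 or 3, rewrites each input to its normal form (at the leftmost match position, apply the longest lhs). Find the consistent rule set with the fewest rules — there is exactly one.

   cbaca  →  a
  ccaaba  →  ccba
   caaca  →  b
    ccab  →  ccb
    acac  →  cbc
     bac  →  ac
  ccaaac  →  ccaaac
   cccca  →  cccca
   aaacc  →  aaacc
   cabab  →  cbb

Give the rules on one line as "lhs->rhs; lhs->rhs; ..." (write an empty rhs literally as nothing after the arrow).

ab->b; aca->cb; bac->ac; cac->

  | cbaca => caca => a
  | ccaaba => ccaba => ccba
  | caaca => cacb => b
  | ccab => ccb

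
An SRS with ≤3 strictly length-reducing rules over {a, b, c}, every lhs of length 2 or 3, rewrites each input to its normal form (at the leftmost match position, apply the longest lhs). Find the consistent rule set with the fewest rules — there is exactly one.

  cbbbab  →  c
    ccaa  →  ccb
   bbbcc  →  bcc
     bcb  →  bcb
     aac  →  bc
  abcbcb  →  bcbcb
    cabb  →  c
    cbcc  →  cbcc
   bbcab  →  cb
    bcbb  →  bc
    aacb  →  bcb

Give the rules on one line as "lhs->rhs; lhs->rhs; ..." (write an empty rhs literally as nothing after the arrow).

  | cbbbab => cbab => cbb => c
  | ccaa => ccb
  | bbbcc => bcc
  | bcb

aa->b; ab->b; bb->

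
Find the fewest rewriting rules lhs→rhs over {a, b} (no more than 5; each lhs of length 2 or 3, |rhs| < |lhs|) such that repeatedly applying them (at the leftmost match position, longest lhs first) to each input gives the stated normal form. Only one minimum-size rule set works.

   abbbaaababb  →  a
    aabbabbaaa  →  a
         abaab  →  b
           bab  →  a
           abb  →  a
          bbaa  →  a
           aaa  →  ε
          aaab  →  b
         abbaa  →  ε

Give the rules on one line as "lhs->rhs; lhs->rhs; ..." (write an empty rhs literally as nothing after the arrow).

aa->a; aaa->; ab->a; ba->a

  | abbbaaababb => abbaaababb => abaaababb => aaaababb => ababb => aabb => abb => ab => a
  | aabbabbaaa => abbabbaaa => ababbaaa => aabbaaa => abbaaa => abaaa => aaaa => a
  | abaab => aaab => b
  | bab => ab => a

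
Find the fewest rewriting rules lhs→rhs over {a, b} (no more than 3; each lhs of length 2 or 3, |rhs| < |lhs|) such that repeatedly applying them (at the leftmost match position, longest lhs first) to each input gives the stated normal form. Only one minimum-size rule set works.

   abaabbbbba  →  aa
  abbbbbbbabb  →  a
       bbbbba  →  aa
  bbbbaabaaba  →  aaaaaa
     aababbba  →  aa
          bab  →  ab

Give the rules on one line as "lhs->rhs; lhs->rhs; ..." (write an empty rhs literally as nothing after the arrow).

  | abaabbbbba => aaabbbbba => aabbbbba => abbbbba => bbbbba => abbba => bbba => aba => aa
  | abbbbbbbabb => bbbbbbbabb => abbbbbabb => bbbbbabb => abbbabb => bbbabb => ababb => aabb => abb => bb => a
  | bbbbba => abbba => bbba => aba => aa
  | bbbbaabaaba => abbaabaaba => bbaabaaba => aaabaaba => aaaaaba => aaaaaa

abb->bb; ba->a; bb->a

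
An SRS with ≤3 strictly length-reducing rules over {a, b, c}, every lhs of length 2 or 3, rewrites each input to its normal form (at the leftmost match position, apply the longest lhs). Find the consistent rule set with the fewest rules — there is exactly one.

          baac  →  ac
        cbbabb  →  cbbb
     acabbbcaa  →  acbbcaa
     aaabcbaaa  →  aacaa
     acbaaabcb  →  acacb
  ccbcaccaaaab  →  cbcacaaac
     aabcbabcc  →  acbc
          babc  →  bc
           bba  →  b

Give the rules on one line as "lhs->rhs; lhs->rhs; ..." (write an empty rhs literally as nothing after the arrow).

ab->c; ba->; cc->c

  | baac => ac
  | cbbabb => cbbb
  | acabbbcaa => accbbcaa => acbbcaa
  | aaabcbaaa => aaccbaaa => aacbaaa => aacaa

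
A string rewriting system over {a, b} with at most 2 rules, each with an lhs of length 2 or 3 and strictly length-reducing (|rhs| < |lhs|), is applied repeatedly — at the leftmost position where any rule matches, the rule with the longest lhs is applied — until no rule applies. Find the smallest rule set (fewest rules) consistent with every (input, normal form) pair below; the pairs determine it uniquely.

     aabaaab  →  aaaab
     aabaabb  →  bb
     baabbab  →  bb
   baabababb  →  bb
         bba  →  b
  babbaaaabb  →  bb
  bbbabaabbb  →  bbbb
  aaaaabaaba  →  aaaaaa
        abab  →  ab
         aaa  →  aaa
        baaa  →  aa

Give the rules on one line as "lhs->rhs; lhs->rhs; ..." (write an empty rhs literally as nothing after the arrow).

abb->bb; ba->

  | aabaaab => aaaab
  | aabaabb => aaabb => aabb => abb => bb
  | baabbab => abbab => bbab => bb
  | baabababb => abababb => ababb => abb => bb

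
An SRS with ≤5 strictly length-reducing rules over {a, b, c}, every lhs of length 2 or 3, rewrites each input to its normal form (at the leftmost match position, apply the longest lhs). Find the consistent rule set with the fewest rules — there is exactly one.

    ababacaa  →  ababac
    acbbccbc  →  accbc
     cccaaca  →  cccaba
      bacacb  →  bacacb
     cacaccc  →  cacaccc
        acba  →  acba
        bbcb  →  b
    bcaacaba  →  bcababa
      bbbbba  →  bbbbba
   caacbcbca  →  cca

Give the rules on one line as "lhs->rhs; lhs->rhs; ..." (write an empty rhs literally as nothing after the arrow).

  | ababacaa => ababac
  | acbbccbc => accbc
  | cccaaca => cccaba
  | bacacb

aa->; aac->ab; abc->c; bbc->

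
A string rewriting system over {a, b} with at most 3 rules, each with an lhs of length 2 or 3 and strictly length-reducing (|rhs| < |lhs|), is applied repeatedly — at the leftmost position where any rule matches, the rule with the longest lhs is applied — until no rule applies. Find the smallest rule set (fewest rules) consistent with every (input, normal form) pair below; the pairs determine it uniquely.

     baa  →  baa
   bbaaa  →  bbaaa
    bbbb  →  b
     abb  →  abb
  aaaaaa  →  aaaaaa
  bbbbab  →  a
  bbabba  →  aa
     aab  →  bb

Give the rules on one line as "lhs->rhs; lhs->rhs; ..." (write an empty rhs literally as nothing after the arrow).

  | baa
  | bbaaa
  | bbbb => b
  | abb

aab->bb; bab->a; bbb->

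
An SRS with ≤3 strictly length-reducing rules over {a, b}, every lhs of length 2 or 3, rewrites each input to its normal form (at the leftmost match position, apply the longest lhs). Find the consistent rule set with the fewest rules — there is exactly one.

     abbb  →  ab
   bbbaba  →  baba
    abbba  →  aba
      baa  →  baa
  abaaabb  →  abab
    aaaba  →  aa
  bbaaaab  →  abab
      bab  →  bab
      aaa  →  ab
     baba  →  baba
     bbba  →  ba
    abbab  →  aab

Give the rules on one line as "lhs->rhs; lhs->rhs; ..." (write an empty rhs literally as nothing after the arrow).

aaa->ab; bb->

  | abbb => ab
  | bbbaba => baba
  | abbba => aba
  | baa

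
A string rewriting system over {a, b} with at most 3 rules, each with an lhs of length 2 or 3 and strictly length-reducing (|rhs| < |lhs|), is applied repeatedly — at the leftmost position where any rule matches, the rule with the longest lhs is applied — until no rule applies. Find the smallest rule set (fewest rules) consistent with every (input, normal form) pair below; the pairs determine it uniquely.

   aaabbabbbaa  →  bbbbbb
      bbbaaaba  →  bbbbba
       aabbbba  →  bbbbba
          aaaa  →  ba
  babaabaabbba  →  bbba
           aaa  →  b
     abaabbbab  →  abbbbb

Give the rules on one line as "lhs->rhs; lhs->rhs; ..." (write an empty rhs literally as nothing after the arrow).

aa->b; aaa->b; bab->aa

  | aaabbabbbaa => bbbabbbaa => bbaabbaa => bbbbbaa => bbbbbb
  | bbbaaaba => bbbbba
  | aabbbba => bbbbba
  | aaaa => ba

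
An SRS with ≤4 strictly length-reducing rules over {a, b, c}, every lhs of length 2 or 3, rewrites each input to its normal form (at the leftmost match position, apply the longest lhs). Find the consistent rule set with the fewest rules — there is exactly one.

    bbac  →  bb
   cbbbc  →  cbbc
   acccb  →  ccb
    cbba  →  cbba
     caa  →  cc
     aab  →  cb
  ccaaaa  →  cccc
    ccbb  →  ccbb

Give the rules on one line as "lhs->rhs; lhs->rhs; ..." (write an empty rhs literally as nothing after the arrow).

aa->c; ac->; bbb->bb

  | bbac => bb
  | cbbbc => cbbc
  | acccb => ccb
  | cbba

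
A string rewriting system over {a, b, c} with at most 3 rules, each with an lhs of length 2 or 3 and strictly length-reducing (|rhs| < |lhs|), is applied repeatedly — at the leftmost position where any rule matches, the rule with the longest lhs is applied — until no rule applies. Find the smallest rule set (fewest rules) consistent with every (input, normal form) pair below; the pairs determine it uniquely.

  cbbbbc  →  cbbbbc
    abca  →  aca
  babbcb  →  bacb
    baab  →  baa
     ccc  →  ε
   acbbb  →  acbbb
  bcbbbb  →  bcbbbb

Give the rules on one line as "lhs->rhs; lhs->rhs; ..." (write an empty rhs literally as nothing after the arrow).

ab->a; ccc->

  | cbbbbc
  | abca => aca
  | babbcb => babcb => bacb
  | baab => baa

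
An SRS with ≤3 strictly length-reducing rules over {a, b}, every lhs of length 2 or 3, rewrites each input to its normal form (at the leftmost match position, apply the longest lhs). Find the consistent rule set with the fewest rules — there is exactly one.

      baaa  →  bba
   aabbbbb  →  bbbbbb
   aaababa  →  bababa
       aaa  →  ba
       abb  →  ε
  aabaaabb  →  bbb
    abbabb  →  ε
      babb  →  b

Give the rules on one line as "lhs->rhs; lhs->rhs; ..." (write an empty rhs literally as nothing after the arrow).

  | baaa => bba
  | aabbbbb => bbbbbb
  | aaababa => bababa
  | aaa => ba

aa->b; abb->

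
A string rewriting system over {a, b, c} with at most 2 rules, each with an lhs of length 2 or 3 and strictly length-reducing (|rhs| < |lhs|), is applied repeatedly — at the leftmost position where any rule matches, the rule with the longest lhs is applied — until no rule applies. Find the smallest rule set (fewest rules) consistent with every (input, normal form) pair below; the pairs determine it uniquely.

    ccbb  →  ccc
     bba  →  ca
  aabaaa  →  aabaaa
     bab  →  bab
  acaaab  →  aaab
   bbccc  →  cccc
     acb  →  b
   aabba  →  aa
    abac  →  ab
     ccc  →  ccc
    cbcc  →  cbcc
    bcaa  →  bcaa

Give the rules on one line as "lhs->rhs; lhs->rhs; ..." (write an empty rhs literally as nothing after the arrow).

ac->; bb->c

  | ccbb => ccc
  | bba => ca
  | aabaaa
  | bab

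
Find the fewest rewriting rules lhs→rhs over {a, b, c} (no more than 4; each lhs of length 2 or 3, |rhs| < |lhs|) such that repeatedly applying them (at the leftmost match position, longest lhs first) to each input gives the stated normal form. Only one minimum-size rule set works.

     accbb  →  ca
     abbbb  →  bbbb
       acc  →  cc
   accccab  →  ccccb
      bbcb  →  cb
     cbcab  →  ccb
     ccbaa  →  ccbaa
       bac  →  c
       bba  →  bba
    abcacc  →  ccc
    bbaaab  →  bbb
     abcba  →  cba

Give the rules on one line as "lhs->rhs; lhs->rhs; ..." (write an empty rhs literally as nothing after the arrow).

ab->b; ac->c; bc->c; cbb->a

  | accbb => ccbb => ca
  | abbbb => bbbb
  | acc => cc
  | accccab => ccccab => ccccb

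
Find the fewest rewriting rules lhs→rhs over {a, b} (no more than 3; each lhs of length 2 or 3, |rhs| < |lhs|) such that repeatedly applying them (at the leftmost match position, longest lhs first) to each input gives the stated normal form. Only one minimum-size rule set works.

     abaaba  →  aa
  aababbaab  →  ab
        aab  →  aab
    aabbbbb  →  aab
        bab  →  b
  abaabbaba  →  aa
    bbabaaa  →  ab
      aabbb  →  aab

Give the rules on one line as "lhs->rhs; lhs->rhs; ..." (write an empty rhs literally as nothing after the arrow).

  | abaaba => aaba => aa
  | aababbaab => aabbaab => aaaab => abab => ab
  | aab
  | aabbbbb => aabbb => aab

aaa->ab; ba->; bb->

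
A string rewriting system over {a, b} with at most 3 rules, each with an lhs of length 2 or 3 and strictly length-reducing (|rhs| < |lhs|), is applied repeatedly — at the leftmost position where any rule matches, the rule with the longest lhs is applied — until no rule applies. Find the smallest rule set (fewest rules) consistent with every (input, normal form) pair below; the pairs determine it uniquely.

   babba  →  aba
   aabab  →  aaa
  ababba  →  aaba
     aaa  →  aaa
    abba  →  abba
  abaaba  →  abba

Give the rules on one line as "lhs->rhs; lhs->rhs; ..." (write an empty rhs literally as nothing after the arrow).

  | babba => aba
  | aabab => aaa
  | ababba => aaba
  | aaa

baa->b; bab->a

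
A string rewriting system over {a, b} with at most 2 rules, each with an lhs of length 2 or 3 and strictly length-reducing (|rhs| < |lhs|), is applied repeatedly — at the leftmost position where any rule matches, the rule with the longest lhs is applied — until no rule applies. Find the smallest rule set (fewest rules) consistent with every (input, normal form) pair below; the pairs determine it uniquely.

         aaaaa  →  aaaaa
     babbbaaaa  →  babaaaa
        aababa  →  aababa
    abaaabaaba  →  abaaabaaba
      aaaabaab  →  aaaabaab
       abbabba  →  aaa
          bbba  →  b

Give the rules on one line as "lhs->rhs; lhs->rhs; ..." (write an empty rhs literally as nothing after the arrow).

  | aaaaa
  | babbbaaaa => babaaaa
  | aababa
  | abaaabaaba

abb->a; bba->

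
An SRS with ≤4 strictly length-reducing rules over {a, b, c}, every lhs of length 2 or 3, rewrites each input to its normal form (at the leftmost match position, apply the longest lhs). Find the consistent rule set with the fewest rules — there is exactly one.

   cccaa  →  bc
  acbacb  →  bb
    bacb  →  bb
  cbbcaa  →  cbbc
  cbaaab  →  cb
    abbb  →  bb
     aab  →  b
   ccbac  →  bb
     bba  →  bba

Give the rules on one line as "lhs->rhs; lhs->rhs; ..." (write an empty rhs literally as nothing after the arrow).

aa->; ab->; ac->; cc->b

  | cccaa => bcaa => bc
  | acbacb => bacb => bb
  | bacb => bb
  | cbbcaa => cbbc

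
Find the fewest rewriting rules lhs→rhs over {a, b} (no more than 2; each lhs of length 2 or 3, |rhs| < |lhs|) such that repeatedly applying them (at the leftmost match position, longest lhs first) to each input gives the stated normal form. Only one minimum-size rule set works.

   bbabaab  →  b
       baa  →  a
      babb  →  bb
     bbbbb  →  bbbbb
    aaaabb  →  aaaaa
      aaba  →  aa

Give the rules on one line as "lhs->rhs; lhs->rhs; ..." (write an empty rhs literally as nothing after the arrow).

abb->aa; ba->

  | bbabaab => bbaab => bab => b
  | baa => a
  | babb => bb
  | bbbbb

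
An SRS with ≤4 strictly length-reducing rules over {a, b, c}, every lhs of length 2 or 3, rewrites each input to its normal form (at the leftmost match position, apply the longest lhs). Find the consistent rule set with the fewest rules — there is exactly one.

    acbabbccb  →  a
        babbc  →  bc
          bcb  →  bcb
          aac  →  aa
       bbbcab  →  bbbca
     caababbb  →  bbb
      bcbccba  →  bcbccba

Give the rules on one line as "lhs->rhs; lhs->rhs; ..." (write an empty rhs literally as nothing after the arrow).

ab->a; abb->; ac->a; caa->b

  | acbabbccb => ababbccb => aabbccb => accb => acb => ab => a
  | babbc => bc
  | bcb
  | aac => aa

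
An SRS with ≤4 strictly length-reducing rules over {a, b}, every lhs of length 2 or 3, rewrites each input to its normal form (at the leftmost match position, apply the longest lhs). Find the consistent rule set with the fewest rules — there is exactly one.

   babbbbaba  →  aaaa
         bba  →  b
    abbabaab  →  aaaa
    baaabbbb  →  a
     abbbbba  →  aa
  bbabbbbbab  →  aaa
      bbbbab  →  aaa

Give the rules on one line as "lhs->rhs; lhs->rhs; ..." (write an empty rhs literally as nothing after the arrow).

  | babbbbaba => bbbbaba => aababa => aaaba => aaaa
  | bba => b
  | abbabaab => ababaab => aabaab => aaaab => aaaa
  | baaabbbb => abbbb => abbb => abb => ab => a

ab->a; ba->; baa->; bbb->aa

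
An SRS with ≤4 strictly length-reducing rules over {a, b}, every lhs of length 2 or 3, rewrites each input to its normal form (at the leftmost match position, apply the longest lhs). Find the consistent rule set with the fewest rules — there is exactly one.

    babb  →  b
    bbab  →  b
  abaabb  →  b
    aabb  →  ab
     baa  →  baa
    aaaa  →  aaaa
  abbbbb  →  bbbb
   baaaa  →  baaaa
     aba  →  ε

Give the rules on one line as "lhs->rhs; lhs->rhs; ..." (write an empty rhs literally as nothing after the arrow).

  | babb => b
  | bbab => b
  | abaabb => abb => b
  | aabb => ab

aba->; abb->b; bab->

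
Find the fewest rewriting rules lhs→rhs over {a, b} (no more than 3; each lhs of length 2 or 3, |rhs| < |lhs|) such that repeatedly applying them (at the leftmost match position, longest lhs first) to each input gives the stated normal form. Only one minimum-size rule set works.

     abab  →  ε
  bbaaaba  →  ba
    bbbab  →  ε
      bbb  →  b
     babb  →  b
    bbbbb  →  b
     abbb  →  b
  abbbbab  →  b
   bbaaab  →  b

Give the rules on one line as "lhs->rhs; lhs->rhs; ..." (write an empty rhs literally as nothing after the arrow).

ab->b; bb->

  | abab => bab => bb => ε
  | bbaaaba => aaaba => aaba => aba => ba
  | bbbab => bab => bb => ε
  | bbb => b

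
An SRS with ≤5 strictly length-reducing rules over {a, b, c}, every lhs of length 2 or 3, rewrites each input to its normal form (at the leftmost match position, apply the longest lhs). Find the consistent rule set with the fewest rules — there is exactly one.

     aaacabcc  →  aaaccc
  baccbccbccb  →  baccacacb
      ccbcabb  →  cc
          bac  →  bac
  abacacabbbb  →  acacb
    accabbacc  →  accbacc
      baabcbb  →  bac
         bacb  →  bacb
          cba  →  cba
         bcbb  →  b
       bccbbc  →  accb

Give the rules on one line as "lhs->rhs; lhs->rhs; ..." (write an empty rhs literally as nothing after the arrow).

ab->; bb->; bbc->cb; bc->a

  | aaacabcc => aaaccc
  | baccbccbccb => baccacbccb => baccacacb
  | ccbcabb => ccaabb => ccab => cc
  | bac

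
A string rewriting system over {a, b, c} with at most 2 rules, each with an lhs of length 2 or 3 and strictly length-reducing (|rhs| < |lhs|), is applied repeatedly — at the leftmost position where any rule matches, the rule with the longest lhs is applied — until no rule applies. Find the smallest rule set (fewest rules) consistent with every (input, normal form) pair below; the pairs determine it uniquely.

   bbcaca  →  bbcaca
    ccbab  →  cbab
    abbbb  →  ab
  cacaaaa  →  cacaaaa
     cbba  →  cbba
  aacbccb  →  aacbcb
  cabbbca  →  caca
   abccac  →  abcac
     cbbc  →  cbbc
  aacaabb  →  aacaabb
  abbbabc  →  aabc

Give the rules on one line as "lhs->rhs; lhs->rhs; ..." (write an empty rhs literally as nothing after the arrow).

bbb->; cc->c

  | bbcaca
  | ccbab => cbab
  | abbbb => ab
  | cacaaaa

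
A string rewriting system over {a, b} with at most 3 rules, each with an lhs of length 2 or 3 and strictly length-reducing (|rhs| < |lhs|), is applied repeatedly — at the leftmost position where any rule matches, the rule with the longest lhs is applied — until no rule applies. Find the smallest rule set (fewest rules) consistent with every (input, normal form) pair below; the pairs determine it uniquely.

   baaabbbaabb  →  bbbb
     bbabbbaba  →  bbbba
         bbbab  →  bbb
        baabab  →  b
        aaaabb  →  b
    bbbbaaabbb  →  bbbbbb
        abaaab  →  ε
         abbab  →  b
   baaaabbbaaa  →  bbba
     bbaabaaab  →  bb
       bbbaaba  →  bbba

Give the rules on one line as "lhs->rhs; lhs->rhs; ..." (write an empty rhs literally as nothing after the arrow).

aa->a; ab->

  | baaabbbaabb => baabbbaabb => babbbaabb => bbbaabb => bbbabb => bbbb
  | bbabbbaba => bbbbaba => bbbba
  | bbbab => bbb
  | baabab => babab => bab => b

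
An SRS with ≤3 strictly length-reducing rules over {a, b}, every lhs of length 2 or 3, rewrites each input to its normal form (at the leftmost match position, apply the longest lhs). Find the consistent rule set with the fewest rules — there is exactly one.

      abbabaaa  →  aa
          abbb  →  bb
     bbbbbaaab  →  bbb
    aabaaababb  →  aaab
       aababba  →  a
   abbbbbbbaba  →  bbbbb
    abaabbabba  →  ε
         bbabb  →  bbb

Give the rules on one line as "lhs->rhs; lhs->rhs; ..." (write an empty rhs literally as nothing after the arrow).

abb->b; ba->

  | abbabaaa => babaaa => baaa => aa
  | abbb => bb
  | bbbbbaaab => bbbbaab => bbbab => bbb
  | aabaaababb => aaaababb => aaaabb => aaab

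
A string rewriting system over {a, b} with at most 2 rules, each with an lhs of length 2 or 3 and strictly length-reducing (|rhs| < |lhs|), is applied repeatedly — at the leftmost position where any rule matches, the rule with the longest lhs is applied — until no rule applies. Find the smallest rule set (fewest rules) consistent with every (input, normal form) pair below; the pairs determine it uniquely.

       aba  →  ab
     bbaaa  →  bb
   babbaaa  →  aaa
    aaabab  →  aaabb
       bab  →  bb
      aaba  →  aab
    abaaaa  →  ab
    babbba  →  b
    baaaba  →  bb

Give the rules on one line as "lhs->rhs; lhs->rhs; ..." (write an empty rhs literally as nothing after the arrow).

  | aba => ab
  | bbaaa => bbaa => bba => bb
  | babbaaa => bbbaaa => aaa
  | aaabab => aaabb

ba->b; bbb->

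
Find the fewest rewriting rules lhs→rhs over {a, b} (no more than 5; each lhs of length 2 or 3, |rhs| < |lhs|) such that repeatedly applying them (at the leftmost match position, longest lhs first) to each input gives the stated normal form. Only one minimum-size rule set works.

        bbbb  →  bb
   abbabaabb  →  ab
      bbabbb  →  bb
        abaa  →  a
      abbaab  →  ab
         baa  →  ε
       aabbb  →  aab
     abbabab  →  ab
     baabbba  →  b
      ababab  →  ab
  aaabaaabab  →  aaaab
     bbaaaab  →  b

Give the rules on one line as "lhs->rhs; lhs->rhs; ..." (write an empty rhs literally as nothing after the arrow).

abb->ab; ba->; baa->; bbb->bb

  | bbbb => bbb => bb
  | abbabaabb => ababaabb => abaabb => abb => ab
  | bbabbb => bbbb => bbb => bb
  | abaa => a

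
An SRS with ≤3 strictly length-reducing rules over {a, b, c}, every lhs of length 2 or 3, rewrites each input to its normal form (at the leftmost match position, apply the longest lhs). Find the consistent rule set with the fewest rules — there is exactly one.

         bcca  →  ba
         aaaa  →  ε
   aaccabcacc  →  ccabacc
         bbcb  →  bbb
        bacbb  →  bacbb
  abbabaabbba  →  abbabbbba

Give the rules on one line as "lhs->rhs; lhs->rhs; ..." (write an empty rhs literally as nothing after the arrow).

  | bcca => bca => ba
  | aaaa => aa => ε
  | aaccabcacc => ccabcacc => ccabacc
  | bbcb => bbb

aa->; bc->b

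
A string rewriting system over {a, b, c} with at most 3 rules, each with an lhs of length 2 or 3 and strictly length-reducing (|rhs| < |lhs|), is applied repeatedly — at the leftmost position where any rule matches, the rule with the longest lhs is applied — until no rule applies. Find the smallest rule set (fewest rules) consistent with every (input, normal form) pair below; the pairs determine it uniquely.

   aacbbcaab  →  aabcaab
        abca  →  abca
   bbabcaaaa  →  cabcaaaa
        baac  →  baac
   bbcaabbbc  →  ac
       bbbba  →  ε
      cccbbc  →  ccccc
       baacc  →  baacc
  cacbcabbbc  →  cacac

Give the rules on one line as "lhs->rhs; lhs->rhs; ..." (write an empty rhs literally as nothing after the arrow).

acb->a; bb->c; cca->

  | aacbbcaab => aabcaab
  | abca
  | bbabcaaaa => cabcaaaa
  | baac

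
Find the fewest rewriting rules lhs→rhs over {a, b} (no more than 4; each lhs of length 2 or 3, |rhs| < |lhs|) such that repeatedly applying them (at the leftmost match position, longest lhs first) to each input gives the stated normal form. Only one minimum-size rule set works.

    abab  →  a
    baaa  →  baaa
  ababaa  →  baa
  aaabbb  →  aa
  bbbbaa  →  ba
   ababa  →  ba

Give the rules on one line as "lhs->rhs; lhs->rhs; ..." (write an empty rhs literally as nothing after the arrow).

aab->; aba->b; bb->a; bba->ba

  | abab => bb => a
  | baaa
  | ababaa => bbaa => baa
  | aaabbb => abb => aa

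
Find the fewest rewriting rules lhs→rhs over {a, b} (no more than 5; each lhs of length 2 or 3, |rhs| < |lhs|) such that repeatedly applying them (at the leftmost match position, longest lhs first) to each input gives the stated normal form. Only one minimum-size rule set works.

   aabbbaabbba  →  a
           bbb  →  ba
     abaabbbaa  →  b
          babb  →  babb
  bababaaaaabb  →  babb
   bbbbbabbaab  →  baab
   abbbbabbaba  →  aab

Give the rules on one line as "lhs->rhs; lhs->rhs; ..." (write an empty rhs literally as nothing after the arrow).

aaa->; aba->aa; bba->ab; bbb->ba

  | aabbbaabbba => aabaaabbba => aaaaabbba => aabbba => aabaa => aaaa => a
  | bbb => ba
  | abaabbbaa => aaabbbaa => bbbaa => baaa => b
  | babb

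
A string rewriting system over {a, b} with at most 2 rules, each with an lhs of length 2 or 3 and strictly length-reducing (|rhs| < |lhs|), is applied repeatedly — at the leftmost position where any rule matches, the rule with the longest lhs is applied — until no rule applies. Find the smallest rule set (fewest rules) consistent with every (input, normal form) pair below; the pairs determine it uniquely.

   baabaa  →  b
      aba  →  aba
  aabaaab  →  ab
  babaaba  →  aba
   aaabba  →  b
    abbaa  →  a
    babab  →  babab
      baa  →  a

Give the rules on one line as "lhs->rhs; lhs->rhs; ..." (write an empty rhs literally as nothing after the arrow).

  | baabaa => bbbaa => abaa => abb => aa => b
  | aba
  | aabaaab => bbaaab => aaaab => baab => bbb => ab
  | babaaba => babbba => baaba => bbba => aba

aa->b; bb->a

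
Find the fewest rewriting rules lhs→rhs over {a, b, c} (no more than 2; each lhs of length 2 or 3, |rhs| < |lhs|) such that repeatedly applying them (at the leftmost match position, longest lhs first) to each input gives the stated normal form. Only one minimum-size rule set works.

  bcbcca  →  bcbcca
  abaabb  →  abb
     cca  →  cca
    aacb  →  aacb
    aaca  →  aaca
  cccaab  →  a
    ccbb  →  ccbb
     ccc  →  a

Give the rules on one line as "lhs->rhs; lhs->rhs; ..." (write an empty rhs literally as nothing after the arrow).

aab->; ccc->a

  | bcbcca
  | abaabb => abb
  | cca
  | aacb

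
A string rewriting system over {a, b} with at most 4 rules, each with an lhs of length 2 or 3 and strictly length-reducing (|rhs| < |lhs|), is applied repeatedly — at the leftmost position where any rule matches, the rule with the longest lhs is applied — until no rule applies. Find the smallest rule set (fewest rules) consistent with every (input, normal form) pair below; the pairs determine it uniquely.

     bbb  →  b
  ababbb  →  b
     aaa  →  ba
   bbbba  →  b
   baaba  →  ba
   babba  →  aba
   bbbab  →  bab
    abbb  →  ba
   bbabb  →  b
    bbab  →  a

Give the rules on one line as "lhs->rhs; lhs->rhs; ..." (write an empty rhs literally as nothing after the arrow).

aa->b; baa->ab; bb->a; bbb->aa

  | bbb => aa => b
  | ababbb => abaaa => aaba => bba => aa => b
  | aaa => ba
  | bbbba => aaba => bba => aa => b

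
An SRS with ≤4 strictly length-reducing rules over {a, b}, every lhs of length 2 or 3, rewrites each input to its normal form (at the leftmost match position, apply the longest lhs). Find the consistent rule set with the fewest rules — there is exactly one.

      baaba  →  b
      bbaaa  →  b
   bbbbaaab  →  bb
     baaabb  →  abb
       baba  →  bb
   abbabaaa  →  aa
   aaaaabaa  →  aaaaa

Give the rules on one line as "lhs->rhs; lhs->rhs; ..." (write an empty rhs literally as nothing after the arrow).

  | baaba => ba => b
  | bbaaa => ba => b
  | bbbbaaab => bbaaab => bab => bb
  | baaabb => abb

ba->b; baa->; bbb->b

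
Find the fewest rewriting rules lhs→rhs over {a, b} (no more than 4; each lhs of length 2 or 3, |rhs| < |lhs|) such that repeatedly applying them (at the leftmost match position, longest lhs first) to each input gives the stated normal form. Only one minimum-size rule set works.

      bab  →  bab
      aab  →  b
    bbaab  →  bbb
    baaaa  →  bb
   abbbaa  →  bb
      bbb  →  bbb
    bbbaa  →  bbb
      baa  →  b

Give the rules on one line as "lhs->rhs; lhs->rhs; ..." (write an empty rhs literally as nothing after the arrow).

  | bab
  | aab => b
  | bbaab => bbb
  | baaaa => bbaa => bb

aa->; aaa->ba; abb->b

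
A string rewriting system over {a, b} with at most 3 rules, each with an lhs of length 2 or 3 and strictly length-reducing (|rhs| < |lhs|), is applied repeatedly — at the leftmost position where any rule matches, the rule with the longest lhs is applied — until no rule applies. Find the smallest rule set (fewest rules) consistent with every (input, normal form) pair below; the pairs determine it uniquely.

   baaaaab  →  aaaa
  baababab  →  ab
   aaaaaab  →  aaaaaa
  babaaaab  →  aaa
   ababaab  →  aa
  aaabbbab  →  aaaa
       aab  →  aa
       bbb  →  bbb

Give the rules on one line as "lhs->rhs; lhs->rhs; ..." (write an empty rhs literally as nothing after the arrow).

  | baaaaab => aaaab => aaaa
  | baababab => ababab => abab => ab
  | aaaaaab => aaaaaa
  | babaaaab => baaaab => aaab => aaa

aab->aa; ba->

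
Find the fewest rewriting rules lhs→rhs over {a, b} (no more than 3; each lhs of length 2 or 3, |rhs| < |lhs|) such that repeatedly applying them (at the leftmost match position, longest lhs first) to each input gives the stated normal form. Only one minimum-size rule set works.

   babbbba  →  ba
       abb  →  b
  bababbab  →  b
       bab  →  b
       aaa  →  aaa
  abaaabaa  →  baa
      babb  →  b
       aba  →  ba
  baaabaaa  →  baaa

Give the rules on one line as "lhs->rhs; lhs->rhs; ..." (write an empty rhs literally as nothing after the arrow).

ab->b; bb->b

  | babbbba => bbbbba => bbbba => bbba => bba => ba
  | abb => bb => b
  | bababbab => bbabbab => babbab => bbbab => bbab => bab => bb => b
  | bab => bb => b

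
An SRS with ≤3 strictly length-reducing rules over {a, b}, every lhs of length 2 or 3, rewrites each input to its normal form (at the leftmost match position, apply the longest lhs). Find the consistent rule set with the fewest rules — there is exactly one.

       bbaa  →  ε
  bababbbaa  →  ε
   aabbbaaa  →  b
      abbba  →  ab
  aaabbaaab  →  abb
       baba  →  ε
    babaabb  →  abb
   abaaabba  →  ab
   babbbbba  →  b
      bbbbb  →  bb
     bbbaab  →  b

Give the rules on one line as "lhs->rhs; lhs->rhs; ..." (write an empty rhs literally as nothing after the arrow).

  | bbaa => ba => ε
  | bababbbaa => babbbaa => bbbaa => bbaa => ba => ε
  | aabbbaaa => aabbaaa => aabaa => aba => b
  | abbba => abba => ab

aba->b; ba->; bbb->bb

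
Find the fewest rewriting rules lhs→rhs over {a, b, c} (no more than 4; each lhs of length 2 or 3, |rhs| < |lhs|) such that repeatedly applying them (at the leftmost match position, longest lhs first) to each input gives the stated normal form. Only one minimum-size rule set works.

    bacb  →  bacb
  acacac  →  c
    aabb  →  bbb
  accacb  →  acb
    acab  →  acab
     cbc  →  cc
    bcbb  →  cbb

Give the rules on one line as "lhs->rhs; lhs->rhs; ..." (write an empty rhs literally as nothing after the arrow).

  | bacb
  | acacac => aac => bc => c
  | aabb => bbb
  | accacb => acb

aa->b; bc->c; cac->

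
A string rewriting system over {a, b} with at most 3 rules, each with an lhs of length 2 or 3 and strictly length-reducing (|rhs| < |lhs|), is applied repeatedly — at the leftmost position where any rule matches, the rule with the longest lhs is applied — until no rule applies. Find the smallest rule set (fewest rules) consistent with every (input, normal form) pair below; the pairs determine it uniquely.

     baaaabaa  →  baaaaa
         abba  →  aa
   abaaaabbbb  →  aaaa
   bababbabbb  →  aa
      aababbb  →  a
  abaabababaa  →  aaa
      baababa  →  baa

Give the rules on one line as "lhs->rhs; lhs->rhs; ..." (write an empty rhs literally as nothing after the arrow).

ab->; abb->a; bab->a

  | baaaabaa => baaaaa
  | abba => aa
  | abaaaabbbb => aaaabbbb => aaaabb => aaaa
  | bababbabbb => aabbabbb => aaabbb => aaab => aa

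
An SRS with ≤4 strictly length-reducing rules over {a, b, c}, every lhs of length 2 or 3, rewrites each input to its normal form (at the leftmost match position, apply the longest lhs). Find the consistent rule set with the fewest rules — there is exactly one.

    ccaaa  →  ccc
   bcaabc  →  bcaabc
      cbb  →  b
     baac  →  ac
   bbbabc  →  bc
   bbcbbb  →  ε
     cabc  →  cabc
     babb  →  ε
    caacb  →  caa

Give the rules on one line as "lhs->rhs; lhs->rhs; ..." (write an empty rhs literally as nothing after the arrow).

  | ccaaa => ccc
  | bcaabc
  | cbb => b
  | baac => ac

aaa->c; ba->; bb->; cb->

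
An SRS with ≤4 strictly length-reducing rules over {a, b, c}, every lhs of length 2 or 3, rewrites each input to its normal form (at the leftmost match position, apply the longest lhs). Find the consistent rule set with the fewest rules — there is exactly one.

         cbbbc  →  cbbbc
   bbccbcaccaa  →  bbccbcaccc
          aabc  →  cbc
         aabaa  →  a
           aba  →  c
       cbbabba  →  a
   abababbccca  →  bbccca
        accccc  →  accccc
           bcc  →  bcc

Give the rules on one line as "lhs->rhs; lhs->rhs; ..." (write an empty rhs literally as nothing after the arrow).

aa->c; ba->a; cba->

  | cbbbc
  | bbccbcaccaa => bbccbcaccc
  | aabc => cbc
  | aabaa => cbaa => a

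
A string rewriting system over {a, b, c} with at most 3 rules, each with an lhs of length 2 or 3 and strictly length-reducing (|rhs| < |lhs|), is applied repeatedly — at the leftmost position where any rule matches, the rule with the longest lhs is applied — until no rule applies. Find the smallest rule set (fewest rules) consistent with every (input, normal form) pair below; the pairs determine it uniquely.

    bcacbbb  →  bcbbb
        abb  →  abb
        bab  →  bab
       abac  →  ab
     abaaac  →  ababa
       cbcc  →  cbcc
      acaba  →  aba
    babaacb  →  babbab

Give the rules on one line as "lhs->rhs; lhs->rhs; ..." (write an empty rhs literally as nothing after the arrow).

  | bcacbbb => bcbbb
  | abb
  | bab
  | abac => ab

aac->ba; ac->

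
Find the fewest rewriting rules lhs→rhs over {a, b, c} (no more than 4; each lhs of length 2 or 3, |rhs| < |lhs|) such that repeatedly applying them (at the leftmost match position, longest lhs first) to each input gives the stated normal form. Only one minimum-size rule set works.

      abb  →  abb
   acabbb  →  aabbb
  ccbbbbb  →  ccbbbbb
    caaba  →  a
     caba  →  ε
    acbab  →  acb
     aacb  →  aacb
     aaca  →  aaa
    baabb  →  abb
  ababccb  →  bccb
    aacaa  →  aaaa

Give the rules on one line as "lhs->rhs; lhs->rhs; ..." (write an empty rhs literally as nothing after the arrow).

  | abb
  | acabbb => aabbb
  | ccbbbbb
  | caaba => aaba => a

aba->; ba->; ca->a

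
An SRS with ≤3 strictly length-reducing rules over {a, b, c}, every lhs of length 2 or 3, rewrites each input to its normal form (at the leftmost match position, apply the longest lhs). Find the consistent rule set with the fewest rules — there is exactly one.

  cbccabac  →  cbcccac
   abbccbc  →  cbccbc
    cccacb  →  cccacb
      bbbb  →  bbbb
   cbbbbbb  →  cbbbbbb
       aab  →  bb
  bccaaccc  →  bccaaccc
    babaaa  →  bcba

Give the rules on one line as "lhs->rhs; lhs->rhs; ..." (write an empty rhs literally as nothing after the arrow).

  | cbccabac => cbcccac
  | abbccbc => cbccbc
  | cccacb
  | bbbb

aaa->ba; aab->bb; ab->c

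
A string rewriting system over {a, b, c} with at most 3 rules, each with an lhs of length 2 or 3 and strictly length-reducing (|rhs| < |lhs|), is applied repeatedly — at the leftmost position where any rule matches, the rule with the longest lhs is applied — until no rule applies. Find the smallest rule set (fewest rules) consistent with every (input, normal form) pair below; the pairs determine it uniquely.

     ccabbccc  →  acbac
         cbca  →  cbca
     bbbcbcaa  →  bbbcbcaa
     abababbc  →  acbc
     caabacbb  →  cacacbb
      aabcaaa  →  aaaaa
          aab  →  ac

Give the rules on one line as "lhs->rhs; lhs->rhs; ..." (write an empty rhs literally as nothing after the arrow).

ab->c; cc->a

  | ccabbccc => aabbccc => acbccc => acbac
  | cbca
  | bbbcbcaa
  | abababbc => cababbc => ccabbc => aabbc => acbc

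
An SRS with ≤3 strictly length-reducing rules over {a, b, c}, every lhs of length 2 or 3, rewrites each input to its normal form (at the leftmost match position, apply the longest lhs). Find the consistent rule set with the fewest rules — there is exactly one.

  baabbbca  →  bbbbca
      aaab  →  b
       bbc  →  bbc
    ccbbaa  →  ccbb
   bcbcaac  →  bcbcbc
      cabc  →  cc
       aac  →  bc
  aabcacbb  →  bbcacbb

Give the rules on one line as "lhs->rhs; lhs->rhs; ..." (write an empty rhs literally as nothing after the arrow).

  | baabbbca => bbbbca
  | aaab => bab => b
  | bbc
  | ccbbaa => ccbb

aa->b; ab->; baa->b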